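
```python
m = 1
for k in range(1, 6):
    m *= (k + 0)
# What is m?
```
Trace:
  m=1
  m=1, k=1
  m=2, k=2
  m=6, k=3
  m=24, k=4
  m=120, k=5

Final answer: 120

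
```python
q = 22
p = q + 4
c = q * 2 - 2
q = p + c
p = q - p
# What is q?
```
Trace:
  q=22
  q=22, p=26
  q=22, p=26, c=42
  q=68, p=26, c=42
  q=68, p=42, c=42

Final answer: 68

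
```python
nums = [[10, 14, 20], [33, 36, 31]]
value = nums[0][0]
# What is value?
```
Trace:
  nums=[[10, 14, 20], [33, 36, 31]]
  nums=[[10, 14, 20], [33, 36, 31]], value=10

Final answer: 10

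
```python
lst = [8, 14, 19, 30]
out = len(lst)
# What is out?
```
Trace:
  lst=[8, 14, 19, 30]
  lst=[8, 14, 19, 30], out=4

Final answer: 4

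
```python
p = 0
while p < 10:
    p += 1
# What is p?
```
Trace:
  p=0
  p=1
  p=2
  p=3
  p=4
  p=5
  p=6
  p=7
  p=8
  p=9
  p=10

Final answer: 10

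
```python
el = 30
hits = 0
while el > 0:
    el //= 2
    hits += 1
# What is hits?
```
Trace:
  el=30
  el=30, hits=0
  el=15, hits=1
  el=7, hits=2
  el=3, hits=3
  el=1, hits=4
  el=0, hits=5

Final answer: 5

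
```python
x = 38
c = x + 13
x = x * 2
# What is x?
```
Trace:
  x=38
  x=38, c=51
  x=76, c=51

Final answer: 76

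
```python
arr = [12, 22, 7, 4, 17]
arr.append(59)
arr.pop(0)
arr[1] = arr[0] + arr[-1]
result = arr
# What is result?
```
Trace:
  arr=[12, 22, 7, 4, 17]
  arr=[12, 22, 7, 4, 17, 59]
  arr=[22, 7, 4, 17, 59]
  arr=[22, 81, 4, 17, 59]
  arr=[22, 81, 4, 17, 59], result=[22, 81, 4, 17, 59]

Final answer: [22, 81, 4, 17, 59]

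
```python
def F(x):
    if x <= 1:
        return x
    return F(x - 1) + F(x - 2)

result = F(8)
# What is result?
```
Call trace (a repeated sub-call is expanded the first time; later identical calls just restate its return value):
F(x=8)
  F(x=7)
    F(x=6)
      F(x=5)
        F(x=4)
          F(x=3)
            F(x=2)
              F(x=1)
              -> return 1
              F(x=0)
              -> return 0
            -> return 1
            F(x=1)
            -> return 1
          -> return 2
          F(x=2) -> return 1  (same call as traced above)
        -> return 3
        F(x=3) -> return 2  (same call as traced above)
      -> return 5
      F(x=4) -> return 3  (same call as traced above)
    -> return 8
    F(x=5) -> return 5  (same call as traced above)
  -> return 13
  F(x=6) -> return 8  (same call as traced above)
-> return 21

Final answer: 21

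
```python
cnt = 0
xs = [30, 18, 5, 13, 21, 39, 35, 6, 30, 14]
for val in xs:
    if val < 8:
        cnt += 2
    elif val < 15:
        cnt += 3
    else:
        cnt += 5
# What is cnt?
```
Trace:
  cnt=0
  cnt=5, val=30
  cnt=10, val=18
  cnt=12, val=5
  cnt=15, val=13
  cnt=20, val=21
  cnt=25, val=39
  cnt=30, val=35
  cnt=32, val=6
  cnt=37, val=30
  cnt=40, val=14

Final answer: 40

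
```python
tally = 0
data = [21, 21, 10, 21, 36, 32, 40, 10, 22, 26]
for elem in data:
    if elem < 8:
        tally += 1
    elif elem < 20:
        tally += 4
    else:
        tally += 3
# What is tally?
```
Trace:
  tally=0
  tally=3, elem=21
  tally=6, elem=21
  tally=10, elem=10
  tally=13, elem=21
  tally=16, elem=36
  tally=19, elem=32
  tally=22, elem=40
  tally=26, elem=10
  tally=29, elem=22
  tally=32, elem=26

Final answer: 32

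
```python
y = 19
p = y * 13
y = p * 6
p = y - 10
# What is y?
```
Trace:
  y=19
  y=19, p=247
  y=1482, p=247
  y=1482, p=1472

Final answer: 1482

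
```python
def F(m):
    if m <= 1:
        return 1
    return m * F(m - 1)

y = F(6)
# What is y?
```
Call trace:
F(m=6)
  F(m=5)
    F(m=4)
      F(m=3)
        F(m=2)
          F(m=1)
          -> return 1
        -> return 2
      -> return 6
    -> return 24
  -> return 120
-> return 720

Final answer: 720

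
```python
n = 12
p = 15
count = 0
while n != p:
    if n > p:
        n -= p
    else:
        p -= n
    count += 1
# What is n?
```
Trace:
  n=12
  n=12, p=15
  n=12, p=15, count=0
  n=12, p=3, count=1
  n=9, p=3, count=2
  n=6, p=3, count=3
  n=3, p=3, count=4

Final answer: 3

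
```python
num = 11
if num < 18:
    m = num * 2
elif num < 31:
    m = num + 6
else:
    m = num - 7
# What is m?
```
Trace:
  num=11
  num=11, m=22

Final answer: 22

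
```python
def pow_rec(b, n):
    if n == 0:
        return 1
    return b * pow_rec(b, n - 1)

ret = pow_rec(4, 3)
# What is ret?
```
Call trace:
pow_rec(b=4, n=3)
  pow_rec(b=4, n=2)
    pow_rec(b=4, n=1)
      pow_rec(b=4, n=0)
      -> return 1
    -> return 4
  -> return 16
-> return 64

Final answer: 64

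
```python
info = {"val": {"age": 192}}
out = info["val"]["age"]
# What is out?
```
Trace:
  info={'val': {'age': 192}}
  info={'val': {'age': 192}}, out=192

Final answer: 192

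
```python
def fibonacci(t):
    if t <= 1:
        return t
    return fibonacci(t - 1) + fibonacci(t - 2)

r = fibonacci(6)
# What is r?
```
Call trace (a repeated sub-call is expanded the first time; later identical calls just restate its return value):
fibonacci(t=6)
  fibonacci(t=5)
    fibonacci(t=4)
      fibonacci(t=3)
        fibonacci(t=2)
          fibonacci(t=1)
          -> return 1
          fibonacci(t=0)
          -> return 0
        -> return 1
        fibonacci(t=1)
        -> return 1
      -> return 2
      fibonacci(t=2) -> return 1  (same call as traced above)
    -> return 3
    fibonacci(t=3) -> return 2  (same call as traced above)
  -> return 5
  fibonacci(t=4) -> return 3  (same call as traced above)
-> return 8

Final answer: 8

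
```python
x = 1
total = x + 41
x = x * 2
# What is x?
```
Trace:
  x=1
  x=1, total=42
  x=2, total=42

Final answer: 2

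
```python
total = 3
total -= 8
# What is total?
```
Trace:
  total=3
  total=-5

Final answer: -5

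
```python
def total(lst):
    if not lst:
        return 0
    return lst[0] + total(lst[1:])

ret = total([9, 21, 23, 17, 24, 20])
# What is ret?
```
Call trace:
total(lst=[9, 21, 23, 17, 24, 20])
  total(lst=[21, 23, 17, 24, 20])
    total(lst=[23, 17, 24, 20])
      total(lst=[17, 24, 20])
        total(lst=[24, 20])
          total(lst=[20])
            total(lst=[])
            -> return 0
          -> return 20
        -> return 44
      -> return 61
    -> return 84
  -> return 105
-> return 114

Final answer: 114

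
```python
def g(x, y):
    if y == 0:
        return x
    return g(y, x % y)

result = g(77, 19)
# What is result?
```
Call trace:
g(x=77, y=19)
  g(x=19, y=1)
    g(x=1, y=0)
    -> return 1
  -> return 1
-> return 1

Final answer: 1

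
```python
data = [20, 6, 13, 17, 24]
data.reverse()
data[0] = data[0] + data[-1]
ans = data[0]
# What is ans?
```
Trace:
  data=[20, 6, 13, 17, 24]
  data=[24, 17, 13, 6, 20]
  data=[44, 17, 13, 6, 20]
  data=[44, 17, 13, 6, 20], ans=44

Final answer: 44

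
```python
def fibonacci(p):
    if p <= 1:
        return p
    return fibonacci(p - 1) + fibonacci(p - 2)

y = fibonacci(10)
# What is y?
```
Call trace (a repeated sub-call is expanded the first time; later identical calls just restate its return value):
fibonacci(p=10)
  fibonacci(p=9)
    fibonacci(p=8)
      fibonacci(p=7)
        fibonacci(p=6)
          fibonacci(p=5)
            fibonacci(p=4)
              fibonacci(p=3)
                fibonacci(p=2)
                  fibonacci(p=1)
                  -> return 1
                  fibonacci(p=0)
                  -> return 0
                -> return 1
                fibonacci(p=1)
                -> return 1
              -> return 2
              fibonacci(p=2) -> return 1  (same call as traced above)
            -> return 3
            fibonacci(p=3) -> return 2  (same call as traced above)
          -> return 5
          fibonacci(p=4) -> return 3  (same call as traced above)
        -> return 8
        fibonacci(p=5) -> return 5  (same call as traced above)
      -> return 13
      fibonacci(p=6) -> return 8  (same call as traced above)
    -> return 21
    fibonacci(p=7) -> return 13  (same call as traced above)
  -> return 34
  fibonacci(p=8) -> return 21  (same call as traced above)
-> return 55

Final answer: 55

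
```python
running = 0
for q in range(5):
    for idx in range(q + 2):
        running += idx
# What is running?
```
Trace:
  running=0
  running=0, q=0, idx=0
  running=1, q=0, idx=1
  running=1, q=1, idx=0
  running=2, q=1, idx=1
  running=4, q=1, idx=2
  running=4, q=2, idx=0
  running=5, q=2, idx=1
  running=7, q=2, idx=2
  running=10, q=2, idx=3
  running=10, q=3, idx=0
  running=11, q=3, idx=1
  running=13, q=3, idx=2
  running=16, q=3, idx=3
  running=20, q=3, idx=4
  running=20, q=4, idx=0
  running=21, q=4, idx=1
  running=23, q=4, idx=2
  running=26, q=4, idx=3
  running=30, q=4, idx=4
  running=35, q=4, idx=5

Final answer: 35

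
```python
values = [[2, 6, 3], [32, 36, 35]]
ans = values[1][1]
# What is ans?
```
Trace:
  values=[[2, 6, 3], [32, 36, 35]]
  values=[[2, 6, 3], [32, 36, 35]], ans=36

Final answer: 36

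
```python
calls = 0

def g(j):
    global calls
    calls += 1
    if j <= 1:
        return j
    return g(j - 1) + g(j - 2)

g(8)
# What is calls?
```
Call trace (a repeated sub-call is expanded the first time; later identical calls just restate its return value):
g(j=8)
  g(j=7)
    g(j=6)
      g(j=5)
        g(j=4)
          g(j=3)
            g(j=2)
              g(j=1)
              -> return 1
              g(j=0)
              -> return 0
            -> return 1
            g(j=1)
            -> return 1
          -> return 2
          g(j=2) -> return 1  (same call as traced above)
        -> return 3
        g(j=3) -> return 2  (same call as traced above)
      -> return 5
      g(j=4) -> return 3  (same call as traced above)
    -> return 8
    g(j=5) -> return 5  (same call as traced above)
  -> return 13
  g(j=6) -> return 8  (same call as traced above)
-> return 21

calls is incremented once per call, so count the calls in each subtree. Let C(j) = number of calls made by g(j).
C(0) = C(1) = 1 (base case, no recursion); C(j) = 1 + C(j - 1) + C(j - 2) otherwise.
C(2) = 1 + C(1) + C(0) = 1 + 1 + 1 = 3
C(3) = 1 + C(2) + C(1) = 1 + 3 + 1 = 5
C(4) = 1 + C(3) + C(2) = 1 + 5 + 3 = 9
C(5) = 1 + C(4) + C(3) = 1 + 9 + 5 = 15
C(6) = 1 + C(5) + C(4) = 1 + 15 + 9 = 25
C(7) = 1 + C(6) + C(5) = 1 + 25 + 15 = 41
C(8) = 1 + C(7) + C(6) = 1 + 41 + 25 = 67
calls = C(8) = 67

Final answer: 67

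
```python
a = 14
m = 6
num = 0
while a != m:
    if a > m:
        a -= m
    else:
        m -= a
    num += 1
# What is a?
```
Trace:
  a=14
  a=14, m=6
  a=14, m=6, num=0
  a=8, m=6, num=1
  a=2, m=6, num=2
  a=2, m=4, num=3
  a=2, m=2, num=4

Final answer: 2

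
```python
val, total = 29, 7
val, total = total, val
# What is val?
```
Trace:
  val=29, total=7
  val=7, total=29

Final answer: 7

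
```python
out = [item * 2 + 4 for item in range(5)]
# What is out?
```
Trace:
  item=0
  item=1
  item=2
  item=3
  item=4
  out=[4, 6, 8, 10, 12]

Final answer: [4, 6, 8, 10, 12]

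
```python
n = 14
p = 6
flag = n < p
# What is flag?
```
Trace:
  n=14
  n=14, p=6
  n=14, p=6, flag=False

Final answer: False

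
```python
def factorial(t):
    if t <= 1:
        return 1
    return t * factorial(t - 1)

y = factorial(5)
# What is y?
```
Call trace:
factorial(t=5)
  factorial(t=4)
    factorial(t=3)
      factorial(t=2)
        factorial(t=1)
        -> return 1
      -> return 2
    -> return 6
  -> return 24
-> return 120

Final answer: 120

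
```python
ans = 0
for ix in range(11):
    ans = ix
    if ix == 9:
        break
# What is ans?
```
Trace:
  ans=0
  ans=0, ix=0
  ans=1, ix=1
  ans=2, ix=2
  ans=3, ix=3
  ans=4, ix=4
  ans=5, ix=5
  ans=6, ix=6
  ans=7, ix=7
  ans=8, ix=8
  ans=9, ix=9

Final answer: 9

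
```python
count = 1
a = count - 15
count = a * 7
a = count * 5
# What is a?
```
Trace:
  count=1
  count=1, a=-14
  count=-98, a=-14
  count=-98, a=-490

Final answer: -490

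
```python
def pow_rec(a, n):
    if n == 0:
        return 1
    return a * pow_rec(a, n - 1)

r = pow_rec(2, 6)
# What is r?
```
Call trace:
pow_rec(a=2, n=6)
  pow_rec(a=2, n=5)
    pow_rec(a=2, n=4)
      pow_rec(a=2, n=3)
        pow_rec(a=2, n=2)
          pow_rec(a=2, n=1)
            pow_rec(a=2, n=0)
            -> return 1
          -> return 2
        -> return 4
      -> return 8
    -> return 16
  -> return 32
-> return 64

Final answer: 64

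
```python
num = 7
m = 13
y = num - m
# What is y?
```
Trace:
  num=7
  num=7, m=13
  num=7, m=13, y=-6

Final answer: -6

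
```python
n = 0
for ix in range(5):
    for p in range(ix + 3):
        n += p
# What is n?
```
Trace:
  n=0
  n=0, ix=0, p=0
  n=1, ix=0, p=1
  n=3, ix=0, p=2
  n=3, ix=1, p=0
  n=4, ix=1, p=1
  n=6, ix=1, p=2
  n=9, ix=1, p=3
  n=9, ix=2, p=0
  n=10, ix=2, p=1
  n=12, ix=2, p=2
  n=15, ix=2, p=3
  n=19, ix=2, p=4
  n=19, ix=3, p=0
  n=20, ix=3, p=1
  n=22, ix=3, p=2
  n=25, ix=3, p=3
  n=29, ix=3, p=4
  n=34, ix=3, p=5
  n=34, ix=4, p=0
  n=35, ix=4, p=1
  n=37, ix=4, p=2
  n=40, ix=4, p=3
  n=44, ix=4, p=4
  n=49, ix=4, p=5
  n=55, ix=4, p=6

Final answer: 55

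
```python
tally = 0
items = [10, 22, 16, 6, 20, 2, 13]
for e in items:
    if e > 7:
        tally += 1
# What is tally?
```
Trace:
  tally=0
  tally=1, e=10
  tally=2, e=22
  tally=3, e=16
  tally=3, e=6
  tally=4, e=20
  tally=4, e=2
  tally=5, e=13

Final answer: 5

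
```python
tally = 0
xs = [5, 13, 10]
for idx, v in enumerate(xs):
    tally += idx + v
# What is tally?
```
Trace:
  tally=0
  tally=5, idx=0, v=5
  tally=19, idx=1, v=13
  tally=31, idx=2, v=10

Final answer: 31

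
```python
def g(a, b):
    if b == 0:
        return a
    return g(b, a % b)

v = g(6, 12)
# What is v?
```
Call trace:
g(a=6, b=12)
  g(a=12, b=6)
    g(a=6, b=0)
    -> return 6
  -> return 6
-> return 6

Final answer: 6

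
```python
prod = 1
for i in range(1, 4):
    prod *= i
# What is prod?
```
Trace:
  prod=1
  prod=1, i=1
  prod=2, i=2
  prod=6, i=3

Final answer: 6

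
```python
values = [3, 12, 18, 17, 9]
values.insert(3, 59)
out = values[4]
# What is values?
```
Trace:
  values=[3, 12, 18, 17, 9]
  values=[3, 12, 18, 59, 17, 9]
  values=[3, 12, 18, 59, 17, 9], out=17

Final answer: [3, 12, 18, 59, 17, 9]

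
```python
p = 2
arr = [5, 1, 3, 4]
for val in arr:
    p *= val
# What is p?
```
Trace:
  p=2
  p=10, val=5
  p=10, val=1
  p=30, val=3
  p=120, val=4

Final answer: 120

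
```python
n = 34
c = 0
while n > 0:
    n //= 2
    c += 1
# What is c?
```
Trace:
  n=34
  n=34, c=0
  n=17, c=1
  n=8, c=2
  n=4, c=3
  n=2, c=4
  n=1, c=5
  n=0, c=6

Final answer: 6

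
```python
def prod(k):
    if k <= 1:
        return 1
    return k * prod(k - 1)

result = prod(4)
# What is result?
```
Call trace:
prod(k=4)
  prod(k=3)
    prod(k=2)
      prod(k=1)
      -> return 1
    -> return 2
  -> return 6
-> return 24

Final answer: 24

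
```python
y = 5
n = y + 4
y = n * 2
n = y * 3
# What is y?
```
Trace:
  y=5
  y=5, n=9
  y=18, n=9
  y=18, n=54

Final answer: 18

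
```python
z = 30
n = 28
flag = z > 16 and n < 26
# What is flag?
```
Trace:
  z=30
  z=30, n=28
  z=30, n=28, flag=False

Final answer: False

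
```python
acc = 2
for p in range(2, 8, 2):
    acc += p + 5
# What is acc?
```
Trace:
  acc=2
  acc=9, p=2
  acc=18, p=4
  acc=29, p=6

Final answer: 29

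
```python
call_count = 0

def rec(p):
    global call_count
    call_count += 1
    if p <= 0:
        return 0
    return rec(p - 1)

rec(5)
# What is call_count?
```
Call trace:
rec(p=5)
  rec(p=4)
    rec(p=3)
      rec(p=2)
        rec(p=1)
          rec(p=0)
          -> return 0
        -> return 0
      -> return 0
    -> return 0
  -> return 0
-> return 0

call_count is incremented once per call. rec is entered once for each p = 5, 4, 3, 2, 1, 0 (the p <= 0 call returns without recursing), i.e. 5 + 1 calls.
call_count = 6

Final answer: 6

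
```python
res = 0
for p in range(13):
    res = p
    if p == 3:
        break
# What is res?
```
Trace:
  res=0
  res=0, p=0
  res=1, p=1
  res=2, p=2
  res=3, p=3

Final answer: 3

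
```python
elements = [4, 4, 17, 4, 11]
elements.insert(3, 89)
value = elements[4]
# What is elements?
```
Trace:
  elements=[4, 4, 17, 4, 11]
  elements=[4, 4, 17, 89, 4, 11]
  elements=[4, 4, 17, 89, 4, 11], value=4

Final answer: [4, 4, 17, 89, 4, 11]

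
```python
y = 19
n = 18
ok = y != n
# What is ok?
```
Trace:
  y=19
  y=19, n=18
  y=19, n=18, ok=True

Final answer: True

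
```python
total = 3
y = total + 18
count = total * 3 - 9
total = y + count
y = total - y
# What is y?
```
Trace:
  total=3
  total=3, y=21
  total=3, y=21, count=0
  total=21, y=21, count=0
  total=21, y=0, count=0

Final answer: 0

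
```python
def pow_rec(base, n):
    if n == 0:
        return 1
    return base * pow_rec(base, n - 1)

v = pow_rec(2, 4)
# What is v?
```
Call trace:
pow_rec(base=2, n=4)
  pow_rec(base=2, n=3)
    pow_rec(base=2, n=2)
      pow_rec(base=2, n=1)
        pow_rec(base=2, n=0)
        -> return 1
      -> return 2
    -> return 4
  -> return 8
-> return 16

Final answer: 16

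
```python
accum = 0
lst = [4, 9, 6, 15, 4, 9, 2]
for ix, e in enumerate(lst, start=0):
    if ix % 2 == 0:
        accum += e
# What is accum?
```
Trace:
  accum=0
  accum=4, ix=0, e=4
  accum=4, ix=1, e=9
  accum=10, ix=2, e=6
  accum=10, ix=3, e=15
  accum=14, ix=4, e=4
  accum=14, ix=5, e=9
  accum=16, ix=6, e=2

Final answer: 16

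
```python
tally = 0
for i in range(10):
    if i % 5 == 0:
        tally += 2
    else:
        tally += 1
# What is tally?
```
Trace:
  tally=0
  tally=2, i=0
  tally=3, i=1
  tally=4, i=2
  tally=5, i=3
  tally=6, i=4
  tally=8, i=5
  tally=9, i=6
  tally=10, i=7
  tally=11, i=8
  tally=12, i=9

Final answer: 12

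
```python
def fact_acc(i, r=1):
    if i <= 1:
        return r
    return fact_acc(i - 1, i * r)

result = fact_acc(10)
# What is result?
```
Call trace:
fact_acc(i=10, r=1)
  fact_acc(i=9, r=10)
    fact_acc(i=8, r=90)
      fact_acc(i=7, r=720)
        fact_acc(i=6, r=5040)
          fact_acc(i=5, r=30240)
            fact_acc(i=4, r=151200)
              fact_acc(i=3, r=604800)
                fact_acc(i=2, r=1814400)
                  fact_acc(i=1, r=3628800)
                  -> return 3628800
                -> return 3628800
              -> return 3628800
            -> return 3628800
          -> return 3628800
        -> return 3628800
      -> return 3628800
    -> return 3628800
  -> return 3628800
-> return 3628800

Final answer: 3628800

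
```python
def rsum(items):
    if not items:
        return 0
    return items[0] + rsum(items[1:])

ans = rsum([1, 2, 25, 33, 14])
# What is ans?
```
Call trace:
rsum(items=[1, 2, 25, 33, 14])
  rsum(items=[2, 25, 33, 14])
    rsum(items=[25, 33, 14])
      rsum(items=[33, 14])
        rsum(items=[14])
          rsum(items=[])
          -> return 0
        -> return 14
      -> return 47
    -> return 72
  -> return 74
-> return 75

Final answer: 75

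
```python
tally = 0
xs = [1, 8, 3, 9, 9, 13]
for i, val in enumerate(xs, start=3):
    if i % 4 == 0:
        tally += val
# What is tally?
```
Trace:
  tally=0
  tally=0, i=3, val=1
  tally=8, i=4, val=8
  tally=8, i=5, val=3
  tally=8, i=6, val=9
  tally=8, i=7, val=9
  tally=21, i=8, val=13

Final answer: 21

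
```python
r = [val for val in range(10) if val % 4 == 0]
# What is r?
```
Trace:
  val=0
  val=1
  val=2
  val=3
  val=4
  val=5
  val=6
  val=7
  val=8
  val=9
  r=[0, 4, 8]

Final answer: [0, 4, 8]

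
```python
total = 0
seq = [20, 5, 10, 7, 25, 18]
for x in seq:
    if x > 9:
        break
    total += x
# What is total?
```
Trace:
  total=0
  total=0, x=20

Final answer: 0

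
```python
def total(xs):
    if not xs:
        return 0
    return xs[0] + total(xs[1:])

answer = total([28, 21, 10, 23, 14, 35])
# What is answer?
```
Call trace:
total(xs=[28, 21, 10, 23, 14, 35])
  total(xs=[21, 10, 23, 14, 35])
    total(xs=[10, 23, 14, 35])
      total(xs=[23, 14, 35])
        total(xs=[14, 35])
          total(xs=[35])
            total(xs=[])
            -> return 0
          -> return 35
        -> return 49
      -> return 72
    -> return 82
  -> return 103
-> return 131

Final answer: 131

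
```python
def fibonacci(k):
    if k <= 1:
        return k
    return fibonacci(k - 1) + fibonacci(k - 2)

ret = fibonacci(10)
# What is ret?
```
Call trace (a repeated sub-call is expanded the first time; later identical calls just restate its return value):
fibonacci(k=10)
  fibonacci(k=9)
    fibonacci(k=8)
      fibonacci(k=7)
        fibonacci(k=6)
          fibonacci(k=5)
            fibonacci(k=4)
              fibonacci(k=3)
                fibonacci(k=2)
                  fibonacci(k=1)
                  -> return 1
                  fibonacci(k=0)
                  -> return 0
                -> return 1
                fibonacci(k=1)
                -> return 1
              -> return 2
              fibonacci(k=2) -> return 1  (same call as traced above)
            -> return 3
            fibonacci(k=3) -> return 2  (same call as traced above)
          -> return 5
          fibonacci(k=4) -> return 3  (same call as traced above)
        -> return 8
        fibonacci(k=5) -> return 5  (same call as traced above)
      -> return 13
      fibonacci(k=6) -> return 8  (same call as traced above)
    -> return 21
    fibonacci(k=7) -> return 13  (same call as traced above)
  -> return 34
  fibonacci(k=8) -> return 21  (same call as traced above)
-> return 55

Final answer: 55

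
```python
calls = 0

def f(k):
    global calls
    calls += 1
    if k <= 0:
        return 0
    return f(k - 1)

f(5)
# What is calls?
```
Call trace:
f(k=5)
  f(k=4)
    f(k=3)
      f(k=2)
        f(k=1)
          f(k=0)
          -> return 0
        -> return 0
      -> return 0
    -> return 0
  -> return 0
-> return 0

calls is incremented once per call. f is entered once for each k = 5, 4, 3, 2, 1, 0 (the k <= 0 call returns without recursing), i.e. 5 + 1 calls.
calls = 6

Final answer: 6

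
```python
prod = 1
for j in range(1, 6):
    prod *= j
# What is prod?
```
Trace:
  prod=1
  prod=1, j=1
  prod=2, j=2
  prod=6, j=3
  prod=24, j=4
  prod=120, j=5

Final answer: 120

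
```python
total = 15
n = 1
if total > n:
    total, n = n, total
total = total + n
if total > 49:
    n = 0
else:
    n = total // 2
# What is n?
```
Trace:
  total=15
  total=15, n=1
  total=1, n=15
  total=16, n=15
  total=16, n=8

Final answer: 8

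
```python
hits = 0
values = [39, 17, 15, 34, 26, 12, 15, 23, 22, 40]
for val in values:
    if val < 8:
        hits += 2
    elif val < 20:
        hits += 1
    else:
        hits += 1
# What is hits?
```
Trace:
  hits=0
  hits=1, val=39
  hits=2, val=17
  hits=3, val=15
  hits=4, val=34
  hits=5, val=26
  hits=6, val=12
  hits=7, val=15
  hits=8, val=23
  hits=9, val=22
  hits=10, val=40

Final answer: 10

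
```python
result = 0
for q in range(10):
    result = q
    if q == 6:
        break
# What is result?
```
Trace:
  result=0
  result=0, q=0
  result=1, q=1
  result=2, q=2
  result=3, q=3
  result=4, q=4
  result=5, q=5
  result=6, q=6

Final answer: 6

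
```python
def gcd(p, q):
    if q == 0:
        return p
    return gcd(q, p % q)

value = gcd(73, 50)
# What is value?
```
Call trace:
gcd(p=73, q=50)
  gcd(p=50, q=23)
    gcd(p=23, q=4)
      gcd(p=4, q=3)
        gcd(p=3, q=1)
          gcd(p=1, q=0)
          -> return 1
        -> return 1
      -> return 1
    -> return 1
  -> return 1
-> return 1

Final answer: 1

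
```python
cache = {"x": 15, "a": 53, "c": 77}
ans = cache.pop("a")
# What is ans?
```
Trace:
  cache={'x': 15, 'a': 53, 'c': 77}
  cache={'x': 15, 'c': 77}, ans=53

Final answer: 53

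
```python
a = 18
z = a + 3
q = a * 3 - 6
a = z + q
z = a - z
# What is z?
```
Trace:
  a=18
  a=18, z=21
  a=18, z=21, q=48
  a=69, z=21, q=48
  a=69, z=48, q=48

Final answer: 48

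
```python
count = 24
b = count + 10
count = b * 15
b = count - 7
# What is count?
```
Trace:
  count=24
  count=24, b=34
  count=510, b=34
  count=510, b=503

Final answer: 510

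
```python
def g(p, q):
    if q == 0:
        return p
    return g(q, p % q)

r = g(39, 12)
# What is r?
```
Call trace:
g(p=39, q=12)
  g(p=12, q=3)
    g(p=3, q=0)
    -> return 3
  -> return 3
-> return 3

Final answer: 3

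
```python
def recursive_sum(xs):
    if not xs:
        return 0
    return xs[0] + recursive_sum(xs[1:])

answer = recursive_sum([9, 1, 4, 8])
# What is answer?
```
Call trace:
recursive_sum(xs=[9, 1, 4, 8])
  recursive_sum(xs=[1, 4, 8])
    recursive_sum(xs=[4, 8])
      recursive_sum(xs=[8])
        recursive_sum(xs=[])
        -> return 0
      -> return 8
    -> return 12
  -> return 13
-> return 22

Final answer: 22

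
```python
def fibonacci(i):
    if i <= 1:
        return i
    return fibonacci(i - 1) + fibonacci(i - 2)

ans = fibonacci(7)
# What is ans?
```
Call trace (a repeated sub-call is expanded the first time; later identical calls just restate its return value):
fibonacci(i=7)
  fibonacci(i=6)
    fibonacci(i=5)
      fibonacci(i=4)
        fibonacci(i=3)
          fibonacci(i=2)
            fibonacci(i=1)
            -> return 1
            fibonacci(i=0)
            -> return 0
          -> return 1
          fibonacci(i=1)
          -> return 1
        -> return 2
        fibonacci(i=2) -> return 1  (same call as traced above)
      -> return 3
      fibonacci(i=3) -> return 2  (same call as traced above)
    -> return 5
    fibonacci(i=4) -> return 3  (same call as traced above)
  -> return 8
  fibonacci(i=5) -> return 5  (same call as traced above)
-> return 13

Final answer: 13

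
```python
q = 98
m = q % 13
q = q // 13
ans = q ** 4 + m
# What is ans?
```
Trace:
  q=98
  q=98, m=7
  q=7, m=7
  q=7, m=7, ans=2408

Final answer: 2408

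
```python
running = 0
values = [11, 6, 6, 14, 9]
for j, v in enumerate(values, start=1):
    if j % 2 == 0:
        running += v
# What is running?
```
Trace:
  running=0
  running=0, j=1, v=11
  running=6, j=2, v=6
  running=6, j=3, v=6
  running=20, j=4, v=14
  running=20, j=5, v=9

Final answer: 20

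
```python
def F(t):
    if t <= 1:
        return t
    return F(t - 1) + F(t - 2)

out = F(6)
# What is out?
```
Call trace (a repeated sub-call is expanded the first time; later identical calls just restate its return value):
F(t=6)
  F(t=5)
    F(t=4)
      F(t=3)
        F(t=2)
          F(t=1)
          -> return 1
          F(t=0)
          -> return 0
        -> return 1
        F(t=1)
        -> return 1
      -> return 2
      F(t=2) -> return 1  (same call as traced above)
    -> return 3
    F(t=3) -> return 2  (same call as traced above)
  -> return 5
  F(t=4) -> return 3  (same call as traced above)
-> return 8

Final answer: 8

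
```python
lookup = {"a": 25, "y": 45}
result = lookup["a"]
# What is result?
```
Trace:
  lookup={'a': 25, 'y': 45}
  lookup={'a': 25, 'y': 45}, result=25

Final answer: 25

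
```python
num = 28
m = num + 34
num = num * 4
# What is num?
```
Trace:
  num=28
  num=28, m=62
  num=112, m=62

Final answer: 112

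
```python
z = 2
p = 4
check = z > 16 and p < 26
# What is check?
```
Trace:
  z=2
  z=2, p=4
  z=2, p=4, check=False

Final answer: False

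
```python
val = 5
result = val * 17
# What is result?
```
Trace:
  val=5
  val=5, result=85

Final answer: 85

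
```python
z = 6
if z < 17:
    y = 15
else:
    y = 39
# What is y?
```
Trace:
  z=6
  z=6, y=15

Final answer: 15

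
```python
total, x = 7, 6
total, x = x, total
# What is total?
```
Trace:
  total=7, x=6
  total=6, x=7

Final answer: 6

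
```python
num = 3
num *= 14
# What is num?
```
Trace:
  num=3
  num=42

Final answer: 42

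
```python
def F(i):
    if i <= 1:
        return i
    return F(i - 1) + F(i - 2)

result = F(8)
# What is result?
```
Call trace (a repeated sub-call is expanded the first time; later identical calls just restate its return value):
F(i=8)
  F(i=7)
    F(i=6)
      F(i=5)
        F(i=4)
          F(i=3)
            F(i=2)
              F(i=1)
              -> return 1
              F(i=0)
              -> return 0
            -> return 1
            F(i=1)
            -> return 1
          -> return 2
          F(i=2) -> return 1  (same call as traced above)
        -> return 3
        F(i=3) -> return 2  (same call as traced above)
      -> return 5
      F(i=4) -> return 3  (same call as traced above)
    -> return 8
    F(i=5) -> return 5  (same call as traced above)
  -> return 13
  F(i=6) -> return 8  (same call as traced above)
-> return 21

Final answer: 21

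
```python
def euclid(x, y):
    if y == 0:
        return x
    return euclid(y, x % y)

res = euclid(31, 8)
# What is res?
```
Call trace:
euclid(x=31, y=8)
  euclid(x=8, y=7)
    euclid(x=7, y=1)
      euclid(x=1, y=0)
      -> return 1
    -> return 1
  -> return 1
-> return 1

Final answer: 1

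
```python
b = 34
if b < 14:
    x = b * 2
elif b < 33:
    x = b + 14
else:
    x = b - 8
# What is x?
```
Trace:
  b=34
  b=34, x=26

Final answer: 26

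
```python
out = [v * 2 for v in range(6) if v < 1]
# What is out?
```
Trace:
  v=0
  v=1
  v=2
  v=3
  v=4
  v=5
  out=[0]

Final answer: [0]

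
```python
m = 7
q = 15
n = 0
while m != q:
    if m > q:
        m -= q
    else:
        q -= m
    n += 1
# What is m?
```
Trace:
  m=7
  m=7, q=15
  m=7, q=15, n=0
  m=7, q=8, n=1
  m=7, q=1, n=2
  m=6, q=1, n=3
  m=5, q=1, n=4
  m=4, q=1, n=5
  m=3, q=1, n=6
  m=2, q=1, n=7
  m=1, q=1, n=8

Final answer: 1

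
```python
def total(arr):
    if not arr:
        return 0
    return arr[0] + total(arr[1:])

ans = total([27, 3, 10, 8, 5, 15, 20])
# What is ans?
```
Call trace:
total(arr=[27, 3, 10, 8, 5, 15, 20])
  total(arr=[3, 10, 8, 5, 15, 20])
    total(arr=[10, 8, 5, 15, 20])
      total(arr=[8, 5, 15, 20])
        total(arr=[5, 15, 20])
          total(arr=[15, 20])
            total(arr=[20])
              total(arr=[])
              -> return 0
            -> return 20
          -> return 35
        -> return 40
      -> return 48
    -> return 58
  -> return 61
-> return 88

Final answer: 88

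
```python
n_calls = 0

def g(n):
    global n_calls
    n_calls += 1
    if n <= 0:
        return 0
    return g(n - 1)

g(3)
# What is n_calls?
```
Call trace:
g(n=3)
  g(n=2)
    g(n=1)
      g(n=0)
      -> return 0
    -> return 0
  -> return 0
-> return 0

n_calls is incremented once per call. g is entered once for each n = 3, 2, 1, 0 (the n <= 0 call returns without recursing), i.e. 3 + 1 calls.
n_calls = 4

Final answer: 4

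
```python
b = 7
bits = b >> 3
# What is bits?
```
Trace:
  b=7
  b=7, bits=0

Final answer: 0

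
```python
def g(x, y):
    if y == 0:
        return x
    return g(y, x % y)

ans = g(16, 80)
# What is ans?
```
Call trace:
g(x=16, y=80)
  g(x=80, y=16)
    g(x=16, y=0)
    -> return 16
  -> return 16
-> return 16

Final answer: 16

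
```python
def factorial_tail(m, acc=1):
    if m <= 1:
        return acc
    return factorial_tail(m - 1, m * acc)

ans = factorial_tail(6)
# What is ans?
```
Call trace:
factorial_tail(m=6, acc=1)
  factorial_tail(m=5, acc=6)
    factorial_tail(m=4, acc=30)
      factorial_tail(m=3, acc=120)
        factorial_tail(m=2, acc=360)
          factorial_tail(m=1, acc=720)
          -> return 720
        -> return 720
      -> return 720
    -> return 720
  -> return 720
-> return 720

Final answer: 720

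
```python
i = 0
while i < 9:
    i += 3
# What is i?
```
Trace:
  i=0
  i=3
  i=6
  i=9

Final answer: 9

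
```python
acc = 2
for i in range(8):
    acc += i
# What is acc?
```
Trace:
  acc=2
  acc=2, i=0
  acc=3, i=1
  acc=5, i=2
  acc=8, i=3
  acc=12, i=4
  acc=17, i=5
  acc=23, i=6
  acc=30, i=7

Final answer: 30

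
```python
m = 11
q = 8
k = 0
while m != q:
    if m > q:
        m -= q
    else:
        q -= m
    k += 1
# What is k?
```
Trace:
  m=11
  m=11, q=8
  m=11, q=8, k=0
  m=3, q=8, k=1
  m=3, q=5, k=2
  m=3, q=2, k=3
  m=1, q=2, k=4
  m=1, q=1, k=5

Final answer: 5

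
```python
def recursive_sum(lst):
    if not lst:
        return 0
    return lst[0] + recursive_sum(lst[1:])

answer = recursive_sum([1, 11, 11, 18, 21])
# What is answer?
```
Call trace:
recursive_sum(lst=[1, 11, 11, 18, 21])
  recursive_sum(lst=[11, 11, 18, 21])
    recursive_sum(lst=[11, 18, 21])
      recursive_sum(lst=[18, 21])
        recursive_sum(lst=[21])
          recursive_sum(lst=[])
          -> return 0
        -> return 21
      -> return 39
    -> return 50
  -> return 61
-> return 62

Final answer: 62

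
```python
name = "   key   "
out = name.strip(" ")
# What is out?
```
Trace:
  name='   key   '
  name='   key   ', out='key'

Final answer: 'key'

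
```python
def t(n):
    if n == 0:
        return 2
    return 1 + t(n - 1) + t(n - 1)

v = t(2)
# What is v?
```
Call trace (a repeated sub-call is expanded the first time; later identical calls just restate its return value):
t(n=2)
  t(n=1)
    t(n=0)
    -> return 2
    t(n=0)
    -> return 2
  -> return 5
  t(n=1) -> return 5  (same call as traced above)
-> return 11

Final answer: 11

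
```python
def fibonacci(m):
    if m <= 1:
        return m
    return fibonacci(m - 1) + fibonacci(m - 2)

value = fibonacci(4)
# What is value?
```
Call trace (a repeated sub-call is expanded the first time; later identical calls just restate its return value):
fibonacci(m=4)
  fibonacci(m=3)
    fibonacci(m=2)
      fibonacci(m=1)
      -> return 1
      fibonacci(m=0)
      -> return 0
    -> return 1
    fibonacci(m=1)
    -> return 1
  -> return 2
  fibonacci(m=2) -> return 1  (same call as traced above)
-> return 3

Final answer: 3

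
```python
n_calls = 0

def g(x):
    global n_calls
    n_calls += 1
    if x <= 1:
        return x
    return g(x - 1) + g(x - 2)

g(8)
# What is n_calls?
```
Call trace (a repeated sub-call is expanded the first time; later identical calls just restate its return value):
g(x=8)
  g(x=7)
    g(x=6)
      g(x=5)
        g(x=4)
          g(x=3)
            g(x=2)
              g(x=1)
              -> return 1
              g(x=0)
              -> return 0
            -> return 1
            g(x=1)
            -> return 1
          -> return 2
          g(x=2) -> return 1  (same call as traced above)
        -> return 3
        g(x=3) -> return 2  (same call as traced above)
      -> return 5
      g(x=4) -> return 3  (same call as traced above)
    -> return 8
    g(x=5) -> return 5  (same call as traced above)
  -> return 13
  g(x=6) -> return 8  (same call as traced above)
-> return 21

n_calls is incremented once per call, so count the calls in each subtree. Let C(x) = number of calls made by g(x).
C(0) = C(1) = 1 (base case, no recursion); C(x) = 1 + C(x - 1) + C(x - 2) otherwise.
C(2) = 1 + C(1) + C(0) = 1 + 1 + 1 = 3
C(3) = 1 + C(2) + C(1) = 1 + 3 + 1 = 5
C(4) = 1 + C(3) + C(2) = 1 + 5 + 3 = 9
C(5) = 1 + C(4) + C(3) = 1 + 9 + 5 = 15
C(6) = 1 + C(5) + C(4) = 1 + 15 + 9 = 25
C(7) = 1 + C(6) + C(5) = 1 + 25 + 15 = 41
C(8) = 1 + C(7) + C(6) = 1 + 41 + 25 = 67
n_calls = C(8) = 67

Final answer: 67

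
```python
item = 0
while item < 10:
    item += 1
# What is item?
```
Trace:
  item=0
  item=1
  item=2
  item=3
  item=4
  item=5
  item=6
  item=7
  item=8
  item=9
  item=10

Final answer: 10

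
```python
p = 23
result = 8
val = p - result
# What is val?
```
Trace:
  p=23
  p=23, result=8
  p=23, result=8, val=15

Final answer: 15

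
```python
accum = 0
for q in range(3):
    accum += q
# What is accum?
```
Trace:
  accum=0
  accum=0, q=0
  accum=1, q=1
  accum=3, q=2

Final answer: 3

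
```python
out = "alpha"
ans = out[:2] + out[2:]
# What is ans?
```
Trace:
  out='alpha'
  out='alpha', ans='alpha'

Final answer: 'alpha'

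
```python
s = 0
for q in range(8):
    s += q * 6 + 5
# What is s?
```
Trace:
  s=0
  s=5, q=0
  s=16, q=1
  s=33, q=2
  s=56, q=3
  s=85, q=4
  s=120, q=5
  s=161, q=6
  s=208, q=7

Final answer: 208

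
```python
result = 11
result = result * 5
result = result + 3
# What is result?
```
Trace:
  result=11
  result=55
  result=58

Final answer: 58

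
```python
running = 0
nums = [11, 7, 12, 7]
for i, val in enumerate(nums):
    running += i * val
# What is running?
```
Trace:
  running=0
  running=0, i=0, val=11
  running=7, i=1, val=7
  running=31, i=2, val=12
  running=52, i=3, val=7

Final answer: 52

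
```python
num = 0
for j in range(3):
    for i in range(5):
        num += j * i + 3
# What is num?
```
Trace:
  num=0
  num=3, j=0, i=0
  num=6, j=0, i=1
  num=9, j=0, i=2
  num=12, j=0, i=3
  num=15, j=0, i=4
  num=18, j=1, i=0
  num=22, j=1, i=1
  num=27, j=1, i=2
  num=33, j=1, i=3
  num=40, j=1, i=4
  num=43, j=2, i=0
  num=48, j=2, i=1
  num=55, j=2, i=2
  num=64, j=2, i=3
  num=75, j=2, i=4

Final answer: 75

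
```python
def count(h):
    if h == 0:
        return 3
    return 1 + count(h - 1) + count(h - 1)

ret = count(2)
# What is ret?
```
Call trace (a repeated sub-call is expanded the first time; later identical calls just restate its return value):
count(h=2)
  count(h=1)
    count(h=0)
    -> return 3
    count(h=0)
    -> return 3
  -> return 7
  count(h=1) -> return 7  (same call as traced above)
-> return 15

Final answer: 15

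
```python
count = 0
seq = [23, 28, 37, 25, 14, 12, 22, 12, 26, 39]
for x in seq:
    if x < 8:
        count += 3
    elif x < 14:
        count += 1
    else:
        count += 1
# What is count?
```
Trace:
  count=0
  count=1, x=23
  count=2, x=28
  count=3, x=37
  count=4, x=25
  count=5, x=14
  count=6, x=12
  count=7, x=22
  count=8, x=12
  count=9, x=26
  count=10, x=39

Final answer: 10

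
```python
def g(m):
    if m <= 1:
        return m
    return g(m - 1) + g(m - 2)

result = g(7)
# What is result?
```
Call trace (a repeated sub-call is expanded the first time; later identical calls just restate its return value):
g(m=7)
  g(m=6)
    g(m=5)
      g(m=4)
        g(m=3)
          g(m=2)
            g(m=1)
            -> return 1
            g(m=0)
            -> return 0
          -> return 1
          g(m=1)
          -> return 1
        -> return 2
        g(m=2) -> return 1  (same call as traced above)
      -> return 3
      g(m=3) -> return 2  (same call as traced above)
    -> return 5
    g(m=4) -> return 3  (same call as traced above)
  -> return 8
  g(m=5) -> return 5  (same call as traced above)
-> return 13

Final answer: 13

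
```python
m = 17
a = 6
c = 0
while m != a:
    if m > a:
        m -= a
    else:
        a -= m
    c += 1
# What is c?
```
Trace:
  m=17
  m=17, a=6
  m=17, a=6, c=0
  m=11, a=6, c=1
  m=5, a=6, c=2
  m=5, a=1, c=3
  m=4, a=1, c=4
  m=3, a=1, c=5
  m=2, a=1, c=6
  m=1, a=1, c=7

Final answer: 7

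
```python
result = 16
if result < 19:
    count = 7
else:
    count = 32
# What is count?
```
Trace:
  result=16
  result=16, count=7

Final answer: 7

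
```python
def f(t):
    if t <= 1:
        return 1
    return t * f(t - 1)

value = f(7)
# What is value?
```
Call trace:
f(t=7)
  f(t=6)
    f(t=5)
      f(t=4)
        f(t=3)
          f(t=2)
            f(t=1)
            -> return 1
          -> return 2
        -> return 6
      -> return 24
    -> return 120
  -> return 720
-> return 5040

Final answer: 5040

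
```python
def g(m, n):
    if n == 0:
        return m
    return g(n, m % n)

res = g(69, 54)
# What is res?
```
Call trace:
g(m=69, n=54)
  g(m=54, n=15)
    g(m=15, n=9)
      g(m=9, n=6)
        g(m=6, n=3)
          g(m=3, n=0)
          -> return 3
        -> return 3
      -> return 3
    -> return 3
  -> return 3
-> return 3

Final answer: 3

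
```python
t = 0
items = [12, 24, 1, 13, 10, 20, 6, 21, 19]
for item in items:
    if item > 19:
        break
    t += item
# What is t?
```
Trace:
  t=0
  t=12, item=12
  t=12, item=24

Final answer: 12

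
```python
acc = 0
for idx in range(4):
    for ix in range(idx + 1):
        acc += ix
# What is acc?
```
Trace:
  acc=0
  acc=0, idx=0, ix=0
  acc=0, idx=1, ix=0
  acc=1, idx=1, ix=1
  acc=1, idx=2, ix=0
  acc=2, idx=2, ix=1
  acc=4, idx=2, ix=2
  acc=4, idx=3, ix=0
  acc=5, idx=3, ix=1
  acc=7, idx=3, ix=2
  acc=10, idx=3, ix=3

Final answer: 10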